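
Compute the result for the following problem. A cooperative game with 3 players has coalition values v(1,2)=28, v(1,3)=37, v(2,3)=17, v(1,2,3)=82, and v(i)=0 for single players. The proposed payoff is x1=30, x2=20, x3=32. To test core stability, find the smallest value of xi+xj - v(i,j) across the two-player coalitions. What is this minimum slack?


Step 1: Slack for coalition (1,2): x1+x2 - v12 = 50 - 28 = 22
Step 2: Slack for coalition (1,3): x1+x3 - v13 = 62 - 37 = 25
Step 3: Slack for coalition (2,3): x2+x3 - v23 = 52 - 17 = 35
Step 4: Minimum slack = min(22, 25, 35) = 22, attained by (1,2); no pair can gain by deviating, so the allocation is in the core

22


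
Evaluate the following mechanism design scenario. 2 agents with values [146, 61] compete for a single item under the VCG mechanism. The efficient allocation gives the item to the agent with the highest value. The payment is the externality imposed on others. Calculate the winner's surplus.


Step 1: The winner is the agent with the highest value: agent 0 with value 146
Step 2: Values of other agents: [61]
Step 3: VCG payment = max of others' values = 61
Step 4: Surplus = 146 - 61 = 85

85


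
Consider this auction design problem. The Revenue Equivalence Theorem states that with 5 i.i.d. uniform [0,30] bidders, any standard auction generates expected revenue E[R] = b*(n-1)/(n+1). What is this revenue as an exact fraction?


Step 1: By Revenue Equivalence, expected revenue = b*(n-1)/(n+1)
Step 2: Substituting n = 5, b = 30
Step 3: Revenue = 30*(5-1)/(5+1) = 30*4/6
Step 4: Revenue = 120/6 = 20

20


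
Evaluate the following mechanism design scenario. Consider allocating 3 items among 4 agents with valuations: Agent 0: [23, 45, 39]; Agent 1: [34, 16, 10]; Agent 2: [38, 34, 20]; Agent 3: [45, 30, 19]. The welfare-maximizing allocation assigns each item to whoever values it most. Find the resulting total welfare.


Step 1: For each item, find the maximum value among all agents.
Step 2: Item 0 -> Agent 3 (value 45)
Step 3: Item 1 -> Agent 0 (value 45)
Step 4: Item 2 -> Agent 0 (value 39)
Step 5: Total welfare = 45 + 45 + 39 = 129

129


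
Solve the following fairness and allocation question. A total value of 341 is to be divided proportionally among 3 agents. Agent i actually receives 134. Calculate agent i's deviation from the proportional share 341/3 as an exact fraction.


Step 1: Proportional share = 341/3
Step 2: Agent's actual allocation = 134
Step 3: Excess = 134 - 341/3 = 61/3

61/3


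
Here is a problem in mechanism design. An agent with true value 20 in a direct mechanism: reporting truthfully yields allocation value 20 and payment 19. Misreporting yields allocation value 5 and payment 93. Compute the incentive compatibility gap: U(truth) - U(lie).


Step 1: U(truth) = value - payment = 20 - 19 = 1
Step 2: U(lie) = allocation - payment = 5 - 93 = -88
Step 3: IC gap = 1 - (-88) = 89

89


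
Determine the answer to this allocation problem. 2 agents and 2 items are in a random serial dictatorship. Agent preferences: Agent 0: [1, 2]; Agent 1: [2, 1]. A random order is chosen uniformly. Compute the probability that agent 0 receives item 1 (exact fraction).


Step 1: Agent 0 wants item 1
Step 2: There are 2 possible orderings of agents
Step 3: In 2 orderings, agent 0 gets item 1
Step 4: Probability = 2/2 = 1

1


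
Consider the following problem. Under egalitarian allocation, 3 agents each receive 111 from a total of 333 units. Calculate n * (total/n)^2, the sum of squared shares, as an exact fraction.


Step 1: Each agent's share = 333/3 = 111
Step 2: Square of each share = (111)^2 = 12321
Step 3: Sum of squares = 3 * 12321 = 36963

36963


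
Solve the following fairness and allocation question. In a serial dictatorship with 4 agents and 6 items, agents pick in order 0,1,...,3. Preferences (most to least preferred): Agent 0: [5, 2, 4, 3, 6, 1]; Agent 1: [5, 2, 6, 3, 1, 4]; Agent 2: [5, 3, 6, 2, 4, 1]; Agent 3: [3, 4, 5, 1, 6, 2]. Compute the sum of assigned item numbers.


Step 1: Agent 0 picks item 5
Step 2: Agent 1 picks item 2
Step 3: Agent 2 picks item 3
Step 4: Agent 3 picks item 4
Step 5: Sum = 5 + 2 + 3 + 4 = 14

14


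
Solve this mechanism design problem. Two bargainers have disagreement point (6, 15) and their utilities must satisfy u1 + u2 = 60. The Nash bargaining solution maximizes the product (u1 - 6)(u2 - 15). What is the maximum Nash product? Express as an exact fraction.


Step 1: The Nash solution splits surplus symmetrically above the disagreement point
Step 2: u1 = (total + d1 - d2)/2 = (60 + 6 - 15)/2 = 51/2
Step 3: u2 = (total - d1 + d2)/2 = (60 - 6 + 15)/2 = 69/2
Step 4: Nash product = (51/2 - 6) * (69/2 - 15)
Step 5: = 39/2 * 39/2 = 1521/4

1521/4


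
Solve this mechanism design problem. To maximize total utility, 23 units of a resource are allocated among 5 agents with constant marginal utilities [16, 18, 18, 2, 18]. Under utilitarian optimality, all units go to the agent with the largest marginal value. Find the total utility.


Step 1: The marginal utilities are [16, 18, 18, 2, 18]
Step 2: The highest marginal utility is 18
Step 3: All 23 units go to that agent
Step 4: Total utility = 18 * 23 = 414

414


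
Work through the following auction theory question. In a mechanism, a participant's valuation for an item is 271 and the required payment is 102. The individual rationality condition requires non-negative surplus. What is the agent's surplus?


Step 1: Surplus = value - payment = 271 - 102 = 169
Step 2: IR is satisfied (surplus >= 0)

169


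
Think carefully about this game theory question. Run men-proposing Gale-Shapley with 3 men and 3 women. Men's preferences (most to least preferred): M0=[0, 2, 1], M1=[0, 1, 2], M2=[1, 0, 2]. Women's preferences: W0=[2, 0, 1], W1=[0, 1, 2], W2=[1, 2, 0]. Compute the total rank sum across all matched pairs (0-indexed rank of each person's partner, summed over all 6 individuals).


Step 1: Run Gale-Shapley (men propose, women hold best offer):
  M0 proposes to W0; she accepts
  M1 proposes to W0; rejected
  M1 proposes to W1; she accepts
  M2 proposes to W1; rejected
  M2 proposes to W0; she switches from M0
  M0 proposes to W2; she accepts
Step 2: Final matching: W0-M2, W1-M1, W2-M0
Step 3: 0-indexed ranks (man's rank of his match, then woman's): 1 + 0 + 1 + 1 + 1 + 2
Step 4: Total rank sum = 6

6


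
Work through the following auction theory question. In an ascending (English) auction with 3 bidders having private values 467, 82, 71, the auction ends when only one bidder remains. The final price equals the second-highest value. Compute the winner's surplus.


Step 1: Identify the highest value: 467
Step 2: Identify the second-highest value: 82
Step 3: The final price = second-highest value = 82
Step 4: Surplus = 467 - 82 = 385

385


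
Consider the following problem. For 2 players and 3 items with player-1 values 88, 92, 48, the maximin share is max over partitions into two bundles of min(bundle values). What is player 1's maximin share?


Step 1: Item values = 88, 92, 48
Step 2: Enumerate all 2-bundle partitions and take the smaller bundle:
  Partition 1: {88} vs {92,48} -> bundles 88, 140; min = 88
  Partition 2: {92} vs {88,48} -> bundles 92, 136; min = 92
  Partition 3: {48} vs {88,92} -> bundles 48, 180; min = 48
Step 3: MMS = max(88, 92, 48) = 92

92


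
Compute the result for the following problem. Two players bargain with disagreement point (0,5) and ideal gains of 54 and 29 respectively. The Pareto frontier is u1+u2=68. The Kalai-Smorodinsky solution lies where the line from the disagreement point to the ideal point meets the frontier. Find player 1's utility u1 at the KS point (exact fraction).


Step 1: At the KS point, (u1-d1)/r1 = (u2-d2)/r2 = t and u1+u2 = 68
Step 2: u1 = d1 + r1*t and u2 = d2 + r2*t, so (d1 + r1*t) + (d2 + r2*t) = 68
Step 3: t = (68 - 0 - 5)/(54 + 29) = 63/83
Step 4: u1 = d1 + r1*t = 0 + 54 * 63/83 = 3402/83
Step 5: (Check: u2 = d2 + r2*t = 2242/83; u1+u2 = 3402/83 + 2242/83 = 68, on the frontier.)

3402/83


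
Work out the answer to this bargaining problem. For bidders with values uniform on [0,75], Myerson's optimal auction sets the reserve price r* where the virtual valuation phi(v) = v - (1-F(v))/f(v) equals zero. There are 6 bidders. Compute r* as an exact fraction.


Step 1: For U[0,75], F(v) = v/75 and f(v) = 1/75
Step 2: phi(v) = v - (1 - v/75)/(1/75) = v - (75 - v) = 2v - 75
Step 3: Set phi(r*) = 0: 2r* - 75 = 0
Step 4: r* = 75/2 (the number of bidders n = 6 does not enter)

75/2


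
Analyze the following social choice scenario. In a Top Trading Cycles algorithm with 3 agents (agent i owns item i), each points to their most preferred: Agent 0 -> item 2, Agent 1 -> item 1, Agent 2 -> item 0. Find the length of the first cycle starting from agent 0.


Step 1: Trace the pointer graph from agent 0: 0 -> 2 -> 0
Step 2: A cycle is detected when we revisit agent 0
Step 3: The cycle is: 0 -> 2 -> 0
Step 4: Cycle length = 2

2


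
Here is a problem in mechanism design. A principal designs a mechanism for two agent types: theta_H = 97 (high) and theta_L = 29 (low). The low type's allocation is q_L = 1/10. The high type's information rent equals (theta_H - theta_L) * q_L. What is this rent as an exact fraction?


Step 1: theta_H - theta_L = 97 - 29 = 68
Step 2: Information rent = (theta_H - theta_L) * q_L
Step 3: = 68 * 1/10
Step 4: = 34/5

34/5


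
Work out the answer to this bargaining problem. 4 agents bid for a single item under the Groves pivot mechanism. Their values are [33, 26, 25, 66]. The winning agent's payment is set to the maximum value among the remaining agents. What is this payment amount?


Step 1: The efficient winner is agent 3 with value 66
Step 2: Other agents' values: [33, 26, 25]
Step 3: Pivot payment = max(others) = 33
Step 4: The winner pays 33

33


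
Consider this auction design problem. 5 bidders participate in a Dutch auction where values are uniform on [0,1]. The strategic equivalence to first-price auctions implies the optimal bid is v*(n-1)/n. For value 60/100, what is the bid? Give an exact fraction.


Step 1: Dutch auctions are strategically equivalent to first-price auctions
Step 2: The equilibrium bid is b(v) = v*(n-1)/n
Step 3: b = 3/5 * 4/5
Step 4: b = 12/25

12/25


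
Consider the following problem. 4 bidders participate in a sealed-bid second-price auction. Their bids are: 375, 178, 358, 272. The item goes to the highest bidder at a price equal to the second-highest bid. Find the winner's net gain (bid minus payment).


Step 1: Sort bids in descending order: 375, 358, 272, 178
Step 2: The winning bid is the highest: 375
Step 3: The payment equals the second-highest bid: 358
Step 4: Surplus = winner's bid - payment = 375 - 358 = 17

17


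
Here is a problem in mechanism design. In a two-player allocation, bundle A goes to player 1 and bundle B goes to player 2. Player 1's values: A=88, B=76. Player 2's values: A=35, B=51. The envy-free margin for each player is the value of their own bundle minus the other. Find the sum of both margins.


Step 1: Player 1's margin = v1(A) - v1(B) = 88 - 76 = 12
Step 2: Player 2's margin = v2(B) - v2(A) = 51 - 35 = 16
Step 3: Total margin = 12 + 16 = 28

28


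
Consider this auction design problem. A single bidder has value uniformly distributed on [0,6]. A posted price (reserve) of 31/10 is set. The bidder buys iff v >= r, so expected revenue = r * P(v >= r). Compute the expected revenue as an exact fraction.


Step 1: Posted price r = 31/10, value support [0,6]
Step 2: P(v >= r) = (6 - 31/10)/6 = 29/60
Step 3: Expected revenue = r * P(v >= r) = 31/10 * 29/60
Step 4: Revenue = 899/600

899/600


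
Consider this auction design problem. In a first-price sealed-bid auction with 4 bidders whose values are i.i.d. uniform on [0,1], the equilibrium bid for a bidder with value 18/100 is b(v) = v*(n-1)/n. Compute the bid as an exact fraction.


Step 1: The symmetric BNE bidding function is b(v) = v * (n-1) / n
Step 2: Substitute v = 9/50 and n = 4
Step 3: b = 9/50 * 3/4
Step 4: b = 27/200

27/200


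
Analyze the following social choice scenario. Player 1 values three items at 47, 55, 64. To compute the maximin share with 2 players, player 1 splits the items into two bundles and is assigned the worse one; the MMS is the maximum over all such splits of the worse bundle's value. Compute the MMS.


Step 1: Item values = 47, 55, 64
Step 2: Enumerate all 2-bundle partitions and take the smaller bundle:
  Partition 1: {47} vs {55,64} -> bundles 47, 119; min = 47
  Partition 2: {55} vs {47,64} -> bundles 55, 111; min = 55
  Partition 3: {64} vs {47,55} -> bundles 64, 102; min = 64
Step 3: MMS = max(47, 55, 64) = 64

64


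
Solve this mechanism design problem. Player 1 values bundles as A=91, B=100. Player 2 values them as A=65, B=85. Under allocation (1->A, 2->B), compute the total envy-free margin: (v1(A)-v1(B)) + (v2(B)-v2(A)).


Step 1: Player 1's margin = v1(A) - v1(B) = 91 - 100 = -9
Step 2: Player 2's margin = v2(B) - v2(A) = 85 - 65 = 20
Step 3: Total margin = -9 + 20 = 11

11


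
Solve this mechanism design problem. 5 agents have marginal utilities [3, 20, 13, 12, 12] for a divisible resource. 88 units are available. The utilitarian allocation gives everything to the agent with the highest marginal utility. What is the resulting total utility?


Step 1: The marginal utilities are [3, 20, 13, 12, 12]
Step 2: The highest marginal utility is 20
Step 3: All 88 units go to that agent
Step 4: Total utility = 20 * 88 = 1760

1760


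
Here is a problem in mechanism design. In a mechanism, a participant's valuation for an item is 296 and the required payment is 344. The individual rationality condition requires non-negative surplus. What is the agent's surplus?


Step 1: Surplus = value - payment = 296 - 344 = -48
Step 2: IR is violated (surplus < 0)

-48


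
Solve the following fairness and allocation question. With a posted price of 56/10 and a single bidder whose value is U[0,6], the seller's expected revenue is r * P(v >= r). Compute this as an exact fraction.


Step 1: Posted price r = 28/5, value support [0,6]
Step 2: P(v >= r) = (6 - 28/5)/6 = 1/15
Step 3: Expected revenue = r * P(v >= r) = 28/5 * 1/15
Step 4: Revenue = 28/75

28/75


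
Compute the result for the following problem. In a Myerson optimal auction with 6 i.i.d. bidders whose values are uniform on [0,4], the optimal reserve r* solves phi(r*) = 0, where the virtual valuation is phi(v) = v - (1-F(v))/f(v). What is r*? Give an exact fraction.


Step 1: For U[0,4], F(v) = v/4 and f(v) = 1/4
Step 2: phi(v) = v - (1 - v/4)/(1/4) = v - (4 - v) = 2v - 4
Step 3: Set phi(r*) = 0: 2r* - 4 = 0
Step 4: r* = 4/2 = 2 (the number of bidders n = 6 does not enter)

2


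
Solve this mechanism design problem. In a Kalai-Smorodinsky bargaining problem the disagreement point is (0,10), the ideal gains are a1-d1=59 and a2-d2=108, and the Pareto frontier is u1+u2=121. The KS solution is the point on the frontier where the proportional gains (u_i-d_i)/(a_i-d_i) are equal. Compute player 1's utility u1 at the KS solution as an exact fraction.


Step 1: At the KS point, (u1-d1)/r1 = (u2-d2)/r2 = t and u1+u2 = 121
Step 2: u1 = d1 + r1*t and u2 = d2 + r2*t, so (d1 + r1*t) + (d2 + r2*t) = 121
Step 3: t = (121 - 0 - 10)/(59 + 108) = 111/167
Step 4: u1 = d1 + r1*t = 0 + 59 * 111/167 = 6549/167
Step 5: (Check: u2 = d2 + r2*t = 13658/167; u1+u2 = 6549/167 + 13658/167 = 121, on the frontier.)

6549/167


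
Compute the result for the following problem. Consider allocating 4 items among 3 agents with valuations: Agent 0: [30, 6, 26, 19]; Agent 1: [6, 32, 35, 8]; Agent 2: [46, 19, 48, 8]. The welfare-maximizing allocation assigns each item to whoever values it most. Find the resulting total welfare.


Step 1: For each item, find the maximum value among all agents.
Step 2: Item 0 -> Agent 2 (value 46)
Step 3: Item 1 -> Agent 1 (value 32)
Step 4: Item 2 -> Agent 2 (value 48)
Step 5: Item 3 -> Agent 0 (value 19)
Step 6: Total welfare = 46 + 32 + 48 + 19 = 145

145


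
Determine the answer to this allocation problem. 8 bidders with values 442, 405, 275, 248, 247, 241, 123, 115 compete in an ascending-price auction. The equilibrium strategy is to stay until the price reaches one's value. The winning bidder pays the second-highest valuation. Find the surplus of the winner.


Step 1: Identify the highest value: 442
Step 2: Identify the second-highest value: 405
Step 3: The final price = second-highest value = 405
Step 4: Surplus = 442 - 405 = 37

37


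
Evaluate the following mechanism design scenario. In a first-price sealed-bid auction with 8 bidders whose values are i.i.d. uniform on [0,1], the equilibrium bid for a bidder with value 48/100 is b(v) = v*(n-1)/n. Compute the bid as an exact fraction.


Step 1: The symmetric BNE bidding function is b(v) = v * (n-1) / n
Step 2: Substitute v = 12/25 and n = 8
Step 3: b = 12/25 * 7/8
Step 4: b = 21/50

21/50


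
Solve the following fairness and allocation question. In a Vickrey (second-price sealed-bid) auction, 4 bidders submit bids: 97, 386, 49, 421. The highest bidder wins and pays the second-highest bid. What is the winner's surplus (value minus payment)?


Step 1: Sort bids in descending order: 421, 386, 97, 49
Step 2: The winning bid is the highest: 421
Step 3: The payment equals the second-highest bid: 386
Step 4: Surplus = winner's bid - payment = 421 - 386 = 35

35


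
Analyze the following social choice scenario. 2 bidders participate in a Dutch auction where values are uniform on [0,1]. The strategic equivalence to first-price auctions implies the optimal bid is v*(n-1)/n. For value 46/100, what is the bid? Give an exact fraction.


Step 1: Dutch auctions are strategically equivalent to first-price auctions
Step 2: The equilibrium bid is b(v) = v*(n-1)/n
Step 3: b = 23/50 * 1/2
Step 4: b = 23/100

23/100


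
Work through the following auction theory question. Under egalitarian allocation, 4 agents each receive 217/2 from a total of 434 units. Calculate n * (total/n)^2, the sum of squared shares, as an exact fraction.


Step 1: Each agent's share = 434/4 = 217/2
Step 2: Square of each share = (217/2)^2 = 47089/4
Step 3: Sum of squares = 4 * 47089/4 = 47089

47089


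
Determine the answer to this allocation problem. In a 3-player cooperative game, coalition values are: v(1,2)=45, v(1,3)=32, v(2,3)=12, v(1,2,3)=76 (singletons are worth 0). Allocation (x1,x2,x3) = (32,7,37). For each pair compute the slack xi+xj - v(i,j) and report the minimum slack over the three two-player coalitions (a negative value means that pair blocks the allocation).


Step 1: Slack for coalition (1,2): x1+x2 - v12 = 39 - 45 = -6
Step 2: Slack for coalition (1,3): x1+x3 - v13 = 69 - 32 = 37
Step 3: Slack for coalition (2,3): x2+x3 - v23 = 44 - 12 = 32
Step 4: Minimum slack = min(-6, 37, 32) = -6, attained by (1,2); coalition (1,2) can block (slack < 0), so the allocation is not in the core

-6


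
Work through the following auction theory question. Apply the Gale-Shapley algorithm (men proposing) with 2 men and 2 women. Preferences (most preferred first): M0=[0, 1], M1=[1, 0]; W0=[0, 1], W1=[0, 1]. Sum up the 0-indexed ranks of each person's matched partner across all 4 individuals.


Step 1: Run Gale-Shapley (men propose, women hold best offer):
  M0 proposes to W0; she accepts
  M1 proposes to W1; she accepts
Step 2: Final matching: W0-M0, W1-M1
Step 3: 0-indexed ranks (man's rank of his match, then woman's): 0 + 0 + 0 + 1
Step 4: Total rank sum = 1

1


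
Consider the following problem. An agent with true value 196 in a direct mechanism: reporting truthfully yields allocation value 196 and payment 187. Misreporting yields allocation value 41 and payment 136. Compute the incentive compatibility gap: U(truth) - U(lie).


Step 1: U(truth) = value - payment = 196 - 187 = 9
Step 2: U(lie) = allocation - payment = 41 - 136 = -95
Step 3: IC gap = 9 - (-95) = 104

104


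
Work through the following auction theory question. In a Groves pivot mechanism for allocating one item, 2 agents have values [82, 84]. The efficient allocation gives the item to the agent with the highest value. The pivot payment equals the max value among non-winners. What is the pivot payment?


Step 1: The efficient winner is agent 1 with value 84
Step 2: Other agents' values: [82]
Step 3: Pivot payment = max(others) = 82
Step 4: The winner pays 82

82


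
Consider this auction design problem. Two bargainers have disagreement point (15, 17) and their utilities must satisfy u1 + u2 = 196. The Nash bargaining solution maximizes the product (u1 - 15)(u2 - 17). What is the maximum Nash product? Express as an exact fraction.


Step 1: The Nash solution splits surplus symmetrically above the disagreement point
Step 2: u1 = (total + d1 - d2)/2 = (196 + 15 - 17)/2 = 97
Step 3: u2 = (total - d1 + d2)/2 = (196 - 15 + 17)/2 = 99
Step 4: Nash product = (97 - 15) * (99 - 17)
Step 5: = 82 * 82 = 6724

6724


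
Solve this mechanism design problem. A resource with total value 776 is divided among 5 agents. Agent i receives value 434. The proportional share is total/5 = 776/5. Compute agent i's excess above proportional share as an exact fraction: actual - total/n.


Step 1: Proportional share = 776/5
Step 2: Agent's actual allocation = 434
Step 3: Excess = 434 - 776/5 = 1394/5

1394/5


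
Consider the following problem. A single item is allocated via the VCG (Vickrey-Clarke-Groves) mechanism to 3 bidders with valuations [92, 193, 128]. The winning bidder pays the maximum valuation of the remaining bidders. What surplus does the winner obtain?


Step 1: The winner is the agent with the highest value: agent 1 with value 193
Step 2: Values of other agents: [92, 128]
Step 3: VCG payment = max of others' values = 128
Step 4: Surplus = 193 - 128 = 65

65


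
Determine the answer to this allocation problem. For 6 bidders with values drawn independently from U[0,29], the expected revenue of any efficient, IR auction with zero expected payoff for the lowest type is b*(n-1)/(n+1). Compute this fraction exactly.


Step 1: By Revenue Equivalence, expected revenue = b*(n-1)/(n+1)
Step 2: Substituting n = 6, b = 29
Step 3: Revenue = 29*(6-1)/(6+1) = 29*5/7
Step 4: Revenue = 145/7

145/7


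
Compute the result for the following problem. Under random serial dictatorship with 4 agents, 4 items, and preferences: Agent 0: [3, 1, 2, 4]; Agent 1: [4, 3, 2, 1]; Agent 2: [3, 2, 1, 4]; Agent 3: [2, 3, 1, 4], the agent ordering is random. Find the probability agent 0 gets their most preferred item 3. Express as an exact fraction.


Step 1: Agent 0 wants item 3
Step 2: There are 24 possible orderings of agents
Step 3: In 12 orderings, agent 0 gets item 3
Step 4: Probability = 12/24 = 1/2

1/2


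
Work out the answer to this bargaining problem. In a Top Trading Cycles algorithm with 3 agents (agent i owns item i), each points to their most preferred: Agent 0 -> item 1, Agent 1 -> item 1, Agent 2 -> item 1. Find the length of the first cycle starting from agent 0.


Step 1: Trace the pointer graph from agent 0: 0 -> 1 -> 1
Step 2: A cycle is detected when we revisit agent 1
Step 3: The cycle is: 1 -> 1
Step 4: Cycle length = 1

1


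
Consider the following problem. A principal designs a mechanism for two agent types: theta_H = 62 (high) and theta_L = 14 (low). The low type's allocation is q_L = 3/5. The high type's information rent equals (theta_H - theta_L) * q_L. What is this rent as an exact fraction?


Step 1: theta_H - theta_L = 62 - 14 = 48
Step 2: Information rent = (theta_H - theta_L) * q_L
Step 3: = 48 * 3/5
Step 4: = 144/5

144/5


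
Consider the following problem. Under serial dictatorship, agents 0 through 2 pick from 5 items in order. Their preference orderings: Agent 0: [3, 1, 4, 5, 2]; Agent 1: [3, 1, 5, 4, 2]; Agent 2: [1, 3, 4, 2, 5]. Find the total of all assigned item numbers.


Step 1: Agent 0 picks item 3
Step 2: Agent 1 picks item 1
Step 3: Agent 2 picks item 4
Step 4: Sum = 3 + 1 + 4 = 8

8


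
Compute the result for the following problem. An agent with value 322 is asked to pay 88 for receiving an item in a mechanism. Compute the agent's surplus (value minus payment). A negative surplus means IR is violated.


Step 1: Surplus = value - payment = 322 - 88 = 234
Step 2: IR is satisfied (surplus >= 0)

234


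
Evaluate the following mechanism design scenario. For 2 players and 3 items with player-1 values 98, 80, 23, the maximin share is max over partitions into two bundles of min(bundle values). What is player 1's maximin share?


Step 1: Item values = 98, 80, 23
Step 2: Enumerate all 2-bundle partitions and take the smaller bundle:
  Partition 1: {98} vs {80,23} -> bundles 98, 103; min = 98
  Partition 2: {80} vs {98,23} -> bundles 80, 121; min = 80
  Partition 3: {23} vs {98,80} -> bundles 23, 178; min = 23
Step 3: MMS = max(98, 80, 23) = 98

98


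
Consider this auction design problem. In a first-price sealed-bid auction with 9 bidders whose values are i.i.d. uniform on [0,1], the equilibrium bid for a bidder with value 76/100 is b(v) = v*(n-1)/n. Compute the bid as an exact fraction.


Step 1: The symmetric BNE bidding function is b(v) = v * (n-1) / n
Step 2: Substitute v = 19/25 and n = 9
Step 3: b = 19/25 * 8/9
Step 4: b = 152/225

152/225


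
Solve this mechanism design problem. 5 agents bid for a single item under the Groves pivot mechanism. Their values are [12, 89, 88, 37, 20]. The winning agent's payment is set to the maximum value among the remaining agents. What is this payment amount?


Step 1: The efficient winner is agent 1 with value 89
Step 2: Other agents' values: [12, 88, 37, 20]
Step 3: Pivot payment = max(others) = 88
Step 4: The winner pays 88

88


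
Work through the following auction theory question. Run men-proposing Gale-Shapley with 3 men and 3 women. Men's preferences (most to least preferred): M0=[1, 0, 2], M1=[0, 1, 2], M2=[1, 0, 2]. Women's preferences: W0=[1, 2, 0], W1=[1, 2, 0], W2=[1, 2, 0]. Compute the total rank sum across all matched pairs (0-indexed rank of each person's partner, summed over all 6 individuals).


Step 1: Run Gale-Shapley (men propose, women hold best offer):
  M0 proposes to W1; she accepts
  M1 proposes to W0; she accepts
  M2 proposes to W1; she switches from M0
  M0 proposes to W0; rejected
  M0 proposes to W2; she accepts
Step 2: Final matching: W0-M1, W1-M2, W2-M0
Step 3: 0-indexed ranks (man's rank of his match, then woman's): 0 + 0 + 0 + 1 + 2 + 2
Step 4: Total rank sum = 5

5


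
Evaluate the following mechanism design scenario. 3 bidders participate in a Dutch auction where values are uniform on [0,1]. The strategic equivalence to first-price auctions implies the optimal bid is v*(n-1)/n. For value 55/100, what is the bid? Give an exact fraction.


Step 1: Dutch auctions are strategically equivalent to first-price auctions
Step 2: The equilibrium bid is b(v) = v*(n-1)/n
Step 3: b = 11/20 * 2/3
Step 4: b = 11/30

11/30


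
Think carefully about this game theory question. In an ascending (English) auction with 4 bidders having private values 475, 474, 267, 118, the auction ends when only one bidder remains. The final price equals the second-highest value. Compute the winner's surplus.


Step 1: Identify the highest value: 475
Step 2: Identify the second-highest value: 474
Step 3: The final price = second-highest value = 474
Step 4: Surplus = 475 - 474 = 1

1


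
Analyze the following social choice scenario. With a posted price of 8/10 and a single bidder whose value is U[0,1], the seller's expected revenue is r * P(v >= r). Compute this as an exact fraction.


Step 1: Posted price r = 4/5, value support [0,1]
Step 2: P(v >= r) = (1 - 4/5)/1 = 1/5
Step 3: Expected revenue = r * P(v >= r) = 4/5 * 1/5
Step 4: Revenue = 4/25

4/25


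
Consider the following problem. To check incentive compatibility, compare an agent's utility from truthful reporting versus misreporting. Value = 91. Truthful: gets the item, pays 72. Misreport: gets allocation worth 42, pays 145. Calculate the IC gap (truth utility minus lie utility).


Step 1: U(truth) = value - payment = 91 - 72 = 19
Step 2: U(lie) = allocation - payment = 42 - 145 = -103
Step 3: IC gap = 19 - (-103) = 122

122


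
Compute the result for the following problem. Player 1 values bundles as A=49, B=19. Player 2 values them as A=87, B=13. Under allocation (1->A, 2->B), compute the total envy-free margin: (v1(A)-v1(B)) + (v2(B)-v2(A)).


Step 1: Player 1's margin = v1(A) - v1(B) = 49 - 19 = 30
Step 2: Player 2's margin = v2(B) - v2(A) = 13 - 87 = -74
Step 3: Total margin = 30 + -74 = -44

-44


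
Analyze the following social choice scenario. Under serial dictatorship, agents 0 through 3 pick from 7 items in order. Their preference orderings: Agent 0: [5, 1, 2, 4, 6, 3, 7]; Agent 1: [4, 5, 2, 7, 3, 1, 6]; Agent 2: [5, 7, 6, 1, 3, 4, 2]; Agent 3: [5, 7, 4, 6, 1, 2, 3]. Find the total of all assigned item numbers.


Step 1: Agent 0 picks item 5
Step 2: Agent 1 picks item 4
Step 3: Agent 2 picks item 7
Step 4: Agent 3 picks item 6
Step 5: Sum = 5 + 4 + 7 + 6 = 22

22


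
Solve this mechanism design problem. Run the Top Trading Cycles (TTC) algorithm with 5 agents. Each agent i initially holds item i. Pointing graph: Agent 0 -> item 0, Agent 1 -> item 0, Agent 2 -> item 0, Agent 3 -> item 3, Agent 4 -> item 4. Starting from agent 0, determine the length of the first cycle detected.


Step 1: Trace the pointer graph from agent 0: 0 -> 0
Step 2: A cycle is detected when we revisit agent 0
Step 3: The cycle is: 0 -> 0
Step 4: Cycle length = 1

1


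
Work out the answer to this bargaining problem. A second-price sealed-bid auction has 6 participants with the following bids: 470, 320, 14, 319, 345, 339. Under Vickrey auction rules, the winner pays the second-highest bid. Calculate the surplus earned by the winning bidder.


Step 1: Sort bids in descending order: 470, 345, 339, 320, 319, 14
Step 2: The winning bid is the highest: 470
Step 3: The payment equals the second-highest bid: 345
Step 4: Surplus = winner's bid - payment = 470 - 345 = 125

125


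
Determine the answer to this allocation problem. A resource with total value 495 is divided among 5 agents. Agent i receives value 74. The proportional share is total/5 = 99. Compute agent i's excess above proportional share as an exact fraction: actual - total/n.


Step 1: Proportional share = 495/5 = 99
Step 2: Agent's actual allocation = 74
Step 3: Excess = 74 - 99 = -25

-25


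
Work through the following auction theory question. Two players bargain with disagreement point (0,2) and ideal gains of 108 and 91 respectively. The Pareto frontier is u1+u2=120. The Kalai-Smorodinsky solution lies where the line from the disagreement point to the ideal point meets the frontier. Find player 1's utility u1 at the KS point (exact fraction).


Step 1: At the KS point, (u1-d1)/r1 = (u2-d2)/r2 = t and u1+u2 = 120
Step 2: u1 = d1 + r1*t and u2 = d2 + r2*t, so (d1 + r1*t) + (d2 + r2*t) = 120
Step 3: t = (120 - 0 - 2)/(108 + 91) = 118/199
Step 4: u1 = d1 + r1*t = 0 + 108 * 118/199 = 12744/199
Step 5: (Check: u2 = d2 + r2*t = 11136/199; u1+u2 = 12744/199 + 11136/199 = 120, on the frontier.)

12744/199


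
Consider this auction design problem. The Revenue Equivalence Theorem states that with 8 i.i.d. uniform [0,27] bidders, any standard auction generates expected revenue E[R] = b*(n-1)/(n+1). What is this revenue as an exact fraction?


Step 1: By Revenue Equivalence, expected revenue = b*(n-1)/(n+1)
Step 2: Substituting n = 8, b = 27
Step 3: Revenue = 27*(8-1)/(8+1) = 27*7/9
Step 4: Revenue = 189/9 = 21

21


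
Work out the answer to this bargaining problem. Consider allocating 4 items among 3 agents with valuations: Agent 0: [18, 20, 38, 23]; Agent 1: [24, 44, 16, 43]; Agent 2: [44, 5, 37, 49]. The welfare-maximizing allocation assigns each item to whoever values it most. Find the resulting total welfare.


Step 1: For each item, find the maximum value among all agents.
Step 2: Item 0 -> Agent 2 (value 44)
Step 3: Item 1 -> Agent 1 (value 44)
Step 4: Item 2 -> Agent 0 (value 38)
Step 5: Item 3 -> Agent 2 (value 49)
Step 6: Total welfare = 44 + 44 + 38 + 49 = 175

175


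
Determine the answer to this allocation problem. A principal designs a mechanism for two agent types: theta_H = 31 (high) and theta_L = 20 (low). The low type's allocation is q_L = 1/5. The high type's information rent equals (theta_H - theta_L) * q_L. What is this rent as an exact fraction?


Step 1: theta_H - theta_L = 31 - 20 = 11
Step 2: Information rent = (theta_H - theta_L) * q_L
Step 3: = 11 * 1/5
Step 4: = 11/5

11/5


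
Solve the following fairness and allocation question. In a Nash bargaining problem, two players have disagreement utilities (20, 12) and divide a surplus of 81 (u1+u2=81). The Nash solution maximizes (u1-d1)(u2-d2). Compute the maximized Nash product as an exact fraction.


Step 1: The Nash solution splits surplus symmetrically above the disagreement point
Step 2: u1 = (total + d1 - d2)/2 = (81 + 20 - 12)/2 = 89/2
Step 3: u2 = (total - d1 + d2)/2 = (81 - 20 + 12)/2 = 73/2
Step 4: Nash product = (89/2 - 20) * (73/2 - 12)
Step 5: = 49/2 * 49/2 = 2401/4

2401/4


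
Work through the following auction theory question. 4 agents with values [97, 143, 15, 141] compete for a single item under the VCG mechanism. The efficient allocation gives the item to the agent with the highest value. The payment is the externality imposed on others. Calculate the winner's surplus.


Step 1: The winner is the agent with the highest value: agent 1 with value 143
Step 2: Values of other agents: [97, 15, 141]
Step 3: VCG payment = max of others' values = 141
Step 4: Surplus = 143 - 141 = 2

2


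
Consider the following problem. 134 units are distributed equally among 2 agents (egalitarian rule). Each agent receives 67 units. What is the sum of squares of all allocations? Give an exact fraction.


Step 1: Each agent's share = 134/2 = 67
Step 2: Square of each share = (67)^2 = 4489
Step 3: Sum of squares = 2 * 4489 = 8978

8978


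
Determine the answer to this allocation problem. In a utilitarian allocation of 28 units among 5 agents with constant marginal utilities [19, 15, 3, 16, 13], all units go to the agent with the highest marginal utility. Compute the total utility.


Step 1: The marginal utilities are [19, 15, 3, 16, 13]
Step 2: The highest marginal utility is 19
Step 3: All 28 units go to that agent
Step 4: Total utility = 19 * 28 = 532

532


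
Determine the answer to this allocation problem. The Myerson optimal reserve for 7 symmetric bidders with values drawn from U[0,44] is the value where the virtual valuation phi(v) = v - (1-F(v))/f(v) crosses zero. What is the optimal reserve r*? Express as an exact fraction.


Step 1: For U[0,44], F(v) = v/44 and f(v) = 1/44
Step 2: phi(v) = v - (1 - v/44)/(1/44) = v - (44 - v) = 2v - 44
Step 3: Set phi(r*) = 0: 2r* - 44 = 0
Step 4: r* = 44/2 = 22 (the number of bidders n = 7 does not enter)

22


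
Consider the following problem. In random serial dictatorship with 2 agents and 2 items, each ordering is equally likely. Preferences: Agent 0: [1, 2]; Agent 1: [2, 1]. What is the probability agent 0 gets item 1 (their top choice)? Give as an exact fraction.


Step 1: Agent 0 wants item 1
Step 2: There are 2 possible orderings of agents
Step 3: In 2 orderings, agent 0 gets item 1
Step 4: Probability = 2/2 = 1

1


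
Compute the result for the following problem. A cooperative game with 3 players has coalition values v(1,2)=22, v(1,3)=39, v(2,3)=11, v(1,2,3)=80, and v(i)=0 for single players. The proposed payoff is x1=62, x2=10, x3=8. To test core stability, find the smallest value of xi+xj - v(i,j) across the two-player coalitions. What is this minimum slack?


Step 1: Slack for coalition (1,2): x1+x2 - v12 = 72 - 22 = 50
Step 2: Slack for coalition (1,3): x1+x3 - v13 = 70 - 39 = 31
Step 3: Slack for coalition (2,3): x2+x3 - v23 = 18 - 11 = 7
Step 4: Minimum slack = min(50, 31, 7) = 7, attained by (2,3); no pair can gain by deviating, so the allocation is in the core

7


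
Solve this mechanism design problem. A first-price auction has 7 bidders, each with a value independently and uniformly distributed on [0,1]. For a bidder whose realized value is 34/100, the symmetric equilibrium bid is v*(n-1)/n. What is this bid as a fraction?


Step 1: The symmetric BNE bidding function is b(v) = v * (n-1) / n
Step 2: Substitute v = 17/50 and n = 7
Step 3: b = 17/50 * 6/7
Step 4: b = 51/175

51/175


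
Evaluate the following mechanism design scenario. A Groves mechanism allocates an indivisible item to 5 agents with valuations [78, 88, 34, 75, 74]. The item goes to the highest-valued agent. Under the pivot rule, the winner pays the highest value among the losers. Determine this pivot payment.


Step 1: The efficient winner is agent 1 with value 88
Step 2: Other agents' values: [78, 34, 75, 74]
Step 3: Pivot payment = max(others) = 78
Step 4: The winner pays 78

78


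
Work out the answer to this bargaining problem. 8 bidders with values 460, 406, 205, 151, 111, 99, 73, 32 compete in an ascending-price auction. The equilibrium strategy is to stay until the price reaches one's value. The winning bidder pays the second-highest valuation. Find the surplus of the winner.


Step 1: Identify the highest value: 460
Step 2: Identify the second-highest value: 406
Step 3: The final price = second-highest value = 406
Step 4: Surplus = 460 - 406 = 54

54


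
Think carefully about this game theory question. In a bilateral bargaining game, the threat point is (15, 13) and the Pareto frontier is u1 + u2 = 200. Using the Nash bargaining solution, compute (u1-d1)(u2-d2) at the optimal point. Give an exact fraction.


Step 1: The Nash solution splits surplus symmetrically above the disagreement point
Step 2: u1 = (total + d1 - d2)/2 = (200 + 15 - 13)/2 = 101
Step 3: u2 = (total - d1 + d2)/2 = (200 - 15 + 13)/2 = 99
Step 4: Nash product = (101 - 15) * (99 - 13)
Step 5: = 86 * 86 = 7396

7396


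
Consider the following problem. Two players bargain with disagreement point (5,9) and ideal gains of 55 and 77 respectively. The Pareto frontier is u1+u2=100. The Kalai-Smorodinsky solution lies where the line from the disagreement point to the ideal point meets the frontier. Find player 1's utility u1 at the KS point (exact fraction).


Step 1: At the KS point, (u1-d1)/r1 = (u2-d2)/r2 = t and u1+u2 = 100
Step 2: u1 = d1 + r1*t and u2 = d2 + r2*t, so (d1 + r1*t) + (d2 + r2*t) = 100
Step 3: t = (100 - 5 - 9)/(55 + 77) = 86/132 = 43/66
Step 4: u1 = d1 + r1*t = 5 + 55 * 43/66 = 245/6
Step 5: (Check: u2 = d2 + r2*t = 355/6; u1+u2 = 245/6 + 355/6 = 100, on the frontier.)

245/6


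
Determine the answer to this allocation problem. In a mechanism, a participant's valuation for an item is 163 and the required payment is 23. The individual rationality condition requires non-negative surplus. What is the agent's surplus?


Step 1: Surplus = value - payment = 163 - 23 = 140
Step 2: IR is satisfied (surplus >= 0)

140


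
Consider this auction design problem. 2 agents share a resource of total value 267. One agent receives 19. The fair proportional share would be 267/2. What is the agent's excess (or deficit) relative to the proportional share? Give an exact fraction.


Step 1: Proportional share = 267/2
Step 2: Agent's actual allocation = 19
Step 3: Excess = 19 - 267/2 = -229/2

-229/2


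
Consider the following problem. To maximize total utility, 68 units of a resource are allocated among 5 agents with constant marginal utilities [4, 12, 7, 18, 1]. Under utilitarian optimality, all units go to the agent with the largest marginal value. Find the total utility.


Step 1: The marginal utilities are [4, 12, 7, 18, 1]
Step 2: The highest marginal utility is 18
Step 3: All 68 units go to that agent
Step 4: Total utility = 18 * 68 = 1224

1224
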